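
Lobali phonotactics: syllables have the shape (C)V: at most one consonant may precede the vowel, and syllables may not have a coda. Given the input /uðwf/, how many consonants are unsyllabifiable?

Syllabifying with onset maximization leaves /ð/, /w/, /f/ stranded (no codas are permitted; onsets are limited to one consonant).

3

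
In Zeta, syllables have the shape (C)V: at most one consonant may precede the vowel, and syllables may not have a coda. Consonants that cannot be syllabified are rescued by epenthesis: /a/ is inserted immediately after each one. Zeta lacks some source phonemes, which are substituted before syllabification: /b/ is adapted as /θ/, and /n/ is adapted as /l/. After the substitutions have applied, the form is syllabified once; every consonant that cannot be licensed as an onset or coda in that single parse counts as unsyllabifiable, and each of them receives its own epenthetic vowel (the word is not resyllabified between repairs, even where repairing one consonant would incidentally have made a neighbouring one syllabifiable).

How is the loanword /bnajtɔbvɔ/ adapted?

θalajatɔθavɔ

Substitution: /b/ → /θ/, /n/ → /l/, giving /θlajtɔθvɔ/.
Under (C)V, the unsyllabifiable consonants are /θ/, /j/, /θ/ (no codas are permitted; onsets are limited to one consonant).
Inserting the epenthetic vowel yields /θ/ → /θa/, /j/ → /ja/, /θ/ → /θa/.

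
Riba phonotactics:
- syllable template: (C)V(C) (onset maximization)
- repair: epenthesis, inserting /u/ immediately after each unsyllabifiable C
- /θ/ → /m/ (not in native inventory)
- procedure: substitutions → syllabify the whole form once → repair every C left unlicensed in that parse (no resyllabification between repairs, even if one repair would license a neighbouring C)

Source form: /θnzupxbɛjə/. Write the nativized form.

munuzupxubɛjə

Substitution: /θ/ → /m/, giving /mnzupxbɛjə/.
Under (C)V(C), the unsyllabifiable consonants are /m/, /n/, /x/ (at most one coda consonant is licensed; onsets are limited to one consonant).
Epenthesis after each stranded consonant: /m/ → /mu/, /n/ → /nu/, /x/ → /xu/.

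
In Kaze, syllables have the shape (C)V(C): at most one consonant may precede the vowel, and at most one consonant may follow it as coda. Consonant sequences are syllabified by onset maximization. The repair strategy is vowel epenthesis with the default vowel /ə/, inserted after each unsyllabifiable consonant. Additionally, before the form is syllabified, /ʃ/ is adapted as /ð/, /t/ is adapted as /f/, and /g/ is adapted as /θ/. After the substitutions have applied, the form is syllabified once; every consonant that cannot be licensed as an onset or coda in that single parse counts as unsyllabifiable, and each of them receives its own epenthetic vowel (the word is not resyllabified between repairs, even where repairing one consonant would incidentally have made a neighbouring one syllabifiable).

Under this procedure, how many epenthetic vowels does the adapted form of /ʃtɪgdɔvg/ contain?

After substitution the input is /ðfɪθdɔvθ/.
The unsyllabifiable consonants are /ð/, /θ/; each receives one epenthetic vowel.

2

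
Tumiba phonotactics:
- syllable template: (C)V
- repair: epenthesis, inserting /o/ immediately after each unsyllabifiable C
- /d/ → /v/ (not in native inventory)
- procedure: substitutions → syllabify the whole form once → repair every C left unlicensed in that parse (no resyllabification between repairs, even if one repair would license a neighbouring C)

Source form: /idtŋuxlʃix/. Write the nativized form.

ivotoŋuxoloʃixo

Substitution: /d/ → /v/, giving /ivtŋuxlʃix/.
Under (C)V, the unsyllabifiable consonants are /v/, /t/, /x/, /l/, /x/ (no codas are permitted; onsets are limited to one consonant).
Each unlicensed consonant becomes the onset of a new syllable: /v/ → /vo/, /t/ → /to/, /x/ → /xo/, /l/ → /lo/, /x/ → /xo/.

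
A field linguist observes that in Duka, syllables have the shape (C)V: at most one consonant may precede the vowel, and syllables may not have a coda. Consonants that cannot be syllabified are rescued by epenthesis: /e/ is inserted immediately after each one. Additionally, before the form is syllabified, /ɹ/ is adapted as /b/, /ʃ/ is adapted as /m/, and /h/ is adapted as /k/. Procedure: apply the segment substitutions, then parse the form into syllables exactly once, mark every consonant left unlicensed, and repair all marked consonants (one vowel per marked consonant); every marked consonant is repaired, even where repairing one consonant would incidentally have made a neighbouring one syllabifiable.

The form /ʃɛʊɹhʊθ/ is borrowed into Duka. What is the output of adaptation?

mɛʊbekʊθe

Substitution: /ʃ/ → /m/, /ɹ/ → /b/, /h/ → /k/, giving /mɛʊbkʊθ/.
Under (C)V, the unsyllabifiable consonants are /b/, /θ/ (no codas are permitted; onsets are limited to one consonant).
Epenthesis after each stranded consonant: /b/ → /be/, /θ/ → /θe/.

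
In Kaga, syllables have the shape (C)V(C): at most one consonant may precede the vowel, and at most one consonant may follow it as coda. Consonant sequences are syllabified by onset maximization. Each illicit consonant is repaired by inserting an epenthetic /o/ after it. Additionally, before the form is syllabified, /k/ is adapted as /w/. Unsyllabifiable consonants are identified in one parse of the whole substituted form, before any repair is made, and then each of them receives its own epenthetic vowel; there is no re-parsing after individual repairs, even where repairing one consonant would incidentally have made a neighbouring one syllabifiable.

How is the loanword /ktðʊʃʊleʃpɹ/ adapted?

wotoðʊʃʊleʃpoɹo

Substitution: /k/ → /w/, giving /wtðʊʃʊleʃpɹ/.
Syllabifying with onset maximization leaves /w/, /t/, /p/, /ɹ/ stranded (at most one coda consonant is licensed; onsets are limited to one consonant).
Inserting the epenthetic vowel yields /w/ → /wo/, /t/ → /to/, /p/ → /po/, /ɹ/ → /ɹo/.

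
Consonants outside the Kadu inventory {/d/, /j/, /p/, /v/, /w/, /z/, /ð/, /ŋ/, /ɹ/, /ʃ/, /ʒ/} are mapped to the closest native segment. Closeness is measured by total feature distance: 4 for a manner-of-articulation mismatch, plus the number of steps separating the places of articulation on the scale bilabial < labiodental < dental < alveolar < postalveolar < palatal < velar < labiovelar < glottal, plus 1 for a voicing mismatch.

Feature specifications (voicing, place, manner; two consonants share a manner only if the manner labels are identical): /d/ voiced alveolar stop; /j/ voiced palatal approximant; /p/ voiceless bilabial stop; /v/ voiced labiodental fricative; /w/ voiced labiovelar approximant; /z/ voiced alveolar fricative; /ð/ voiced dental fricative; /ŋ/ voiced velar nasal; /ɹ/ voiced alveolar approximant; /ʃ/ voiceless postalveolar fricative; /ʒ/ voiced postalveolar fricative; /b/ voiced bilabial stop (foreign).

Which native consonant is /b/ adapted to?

p

/p/ is closest: same manner (stop), place distance 0 (bilabial→bilabial), voicing differs (+1); total 1. Next closest is /d/ at distance 3.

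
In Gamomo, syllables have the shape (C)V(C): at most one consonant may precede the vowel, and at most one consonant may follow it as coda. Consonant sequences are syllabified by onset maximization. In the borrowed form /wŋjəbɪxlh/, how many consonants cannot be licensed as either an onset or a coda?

4

Syllabifying with onset maximization leaves /w/, /ŋ/, /l/, /h/ stranded (at most one coda consonant is licensed; onsets are limited to one consonant).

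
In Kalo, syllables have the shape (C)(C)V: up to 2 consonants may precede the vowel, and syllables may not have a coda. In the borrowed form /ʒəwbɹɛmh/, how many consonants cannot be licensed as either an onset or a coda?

Syllabifying with onset maximization leaves /w/, /m/, /h/ stranded (no codas are permitted; onsets may contain at most 2 consonants).

3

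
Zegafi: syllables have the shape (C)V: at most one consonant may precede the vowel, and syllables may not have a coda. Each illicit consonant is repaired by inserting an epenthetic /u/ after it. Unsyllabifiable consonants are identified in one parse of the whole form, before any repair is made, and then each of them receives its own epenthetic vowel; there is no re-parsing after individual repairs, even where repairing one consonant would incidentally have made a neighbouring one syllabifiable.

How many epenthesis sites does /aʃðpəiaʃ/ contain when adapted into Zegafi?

3

The unsyllabifiable consonants are /ʃ/, /ð/, /ʃ/; each receives one epenthetic vowel.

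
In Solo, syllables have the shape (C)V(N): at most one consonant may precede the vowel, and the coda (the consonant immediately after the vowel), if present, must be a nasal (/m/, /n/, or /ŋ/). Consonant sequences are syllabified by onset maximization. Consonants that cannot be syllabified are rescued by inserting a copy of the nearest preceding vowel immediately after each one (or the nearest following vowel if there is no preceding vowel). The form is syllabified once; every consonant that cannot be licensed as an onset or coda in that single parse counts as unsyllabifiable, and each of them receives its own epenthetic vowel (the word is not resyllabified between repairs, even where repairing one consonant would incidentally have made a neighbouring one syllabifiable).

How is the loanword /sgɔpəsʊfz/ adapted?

sɔgɔpəsʊfʊzʊ

Under (C)V(N), the unsyllabifiable consonants are /s/, /f/, /z/ (only a nasal (/m/, /n/, or /ŋ/) is licensed in coda position; onsets are limited to one consonant).
Epenthesis after each stranded consonant: /s/ → /sɔ/, /f/ → /fʊ/, /z/ → /zʊ/.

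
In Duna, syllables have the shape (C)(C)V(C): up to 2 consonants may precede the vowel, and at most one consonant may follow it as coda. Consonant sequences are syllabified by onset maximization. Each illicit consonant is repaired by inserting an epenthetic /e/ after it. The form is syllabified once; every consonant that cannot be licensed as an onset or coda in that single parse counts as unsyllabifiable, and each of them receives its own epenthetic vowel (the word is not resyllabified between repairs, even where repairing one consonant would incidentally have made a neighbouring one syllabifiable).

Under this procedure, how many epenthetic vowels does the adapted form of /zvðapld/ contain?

The unsyllabifiable consonants are /z/, /l/, /d/; each receives one epenthetic vowel.

3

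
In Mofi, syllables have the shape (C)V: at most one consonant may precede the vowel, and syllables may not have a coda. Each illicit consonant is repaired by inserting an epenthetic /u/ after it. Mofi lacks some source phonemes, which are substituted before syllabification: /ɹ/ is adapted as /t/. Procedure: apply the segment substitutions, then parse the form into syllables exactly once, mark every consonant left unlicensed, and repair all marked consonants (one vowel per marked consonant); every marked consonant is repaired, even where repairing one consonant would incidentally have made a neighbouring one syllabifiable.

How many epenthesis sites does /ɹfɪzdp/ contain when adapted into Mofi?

4

After substitution the input is /tfɪzdp/.
The unsyllabifiable consonants are /t/, /z/, /d/, /p/; each receives one epenthetic vowel.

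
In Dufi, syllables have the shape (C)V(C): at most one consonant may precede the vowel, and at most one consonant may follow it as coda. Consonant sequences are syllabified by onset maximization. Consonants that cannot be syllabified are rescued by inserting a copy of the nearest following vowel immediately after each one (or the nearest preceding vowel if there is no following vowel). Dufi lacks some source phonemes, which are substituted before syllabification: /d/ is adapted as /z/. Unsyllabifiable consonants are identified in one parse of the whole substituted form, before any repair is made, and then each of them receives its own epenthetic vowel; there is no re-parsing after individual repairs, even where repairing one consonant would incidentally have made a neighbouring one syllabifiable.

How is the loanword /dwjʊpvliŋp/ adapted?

zʊwʊjʊpviliŋpi

Substitution: /d/ → /z/, giving /zwjʊpvliŋp/.
Syllabifying with onset maximization leaves /z/, /w/, /v/, /p/ stranded (at most one coda consonant is licensed; onsets are limited to one consonant).
Epenthesis after each stranded consonant: /z/ → /zʊ/, /w/ → /wʊ/, /v/ → /vi/, /p/ → /pi/.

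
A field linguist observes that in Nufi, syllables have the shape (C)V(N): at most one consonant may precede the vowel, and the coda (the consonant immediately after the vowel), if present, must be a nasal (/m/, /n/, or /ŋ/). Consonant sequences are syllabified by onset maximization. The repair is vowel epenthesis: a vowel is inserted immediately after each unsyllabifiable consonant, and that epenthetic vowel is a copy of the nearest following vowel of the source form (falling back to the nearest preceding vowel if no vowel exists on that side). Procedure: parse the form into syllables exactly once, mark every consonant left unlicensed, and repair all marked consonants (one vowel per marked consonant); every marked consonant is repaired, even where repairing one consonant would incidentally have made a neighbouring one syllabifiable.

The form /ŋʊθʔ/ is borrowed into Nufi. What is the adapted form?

ŋʊθʊʔʊ

Syllabifying with onset maximization leaves /θ/, /ʔ/ stranded (only a nasal (/m/, /n/, or /ŋ/) is licensed in coda position; onsets are limited to one consonant).
Epenthesis after each stranded consonant: /θ/ → /θʊ/, /ʔ/ → /ʔʊ/.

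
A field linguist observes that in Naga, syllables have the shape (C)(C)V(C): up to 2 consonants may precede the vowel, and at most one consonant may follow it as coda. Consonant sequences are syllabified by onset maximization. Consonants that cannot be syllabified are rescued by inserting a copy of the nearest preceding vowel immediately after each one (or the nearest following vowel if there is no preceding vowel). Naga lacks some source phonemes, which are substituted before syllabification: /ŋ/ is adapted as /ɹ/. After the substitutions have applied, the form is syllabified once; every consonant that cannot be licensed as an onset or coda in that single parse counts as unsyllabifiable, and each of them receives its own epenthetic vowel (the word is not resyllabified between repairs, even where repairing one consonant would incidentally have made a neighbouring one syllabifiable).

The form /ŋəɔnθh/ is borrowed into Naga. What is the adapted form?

Substitution: /ŋ/ → /ɹ/, giving /ɹəɔnθh/.
Syllabifying with onset maximization leaves /θ/, /h/ stranded (at most one coda consonant is licensed; onsets may contain at most 2 consonants).
Each unlicensed consonant becomes the onset of a new syllable: /θ/ → /θɔ/, /h/ → /hɔ/.

ɹəɔnθɔhɔ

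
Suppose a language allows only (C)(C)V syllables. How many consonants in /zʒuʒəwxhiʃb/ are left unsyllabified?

3

The consonants /w/, /ʃ/, /b/ cannot be parsed into a legal (C)(C)V syllable (no codas are permitted; onsets may contain at most 2 consonants).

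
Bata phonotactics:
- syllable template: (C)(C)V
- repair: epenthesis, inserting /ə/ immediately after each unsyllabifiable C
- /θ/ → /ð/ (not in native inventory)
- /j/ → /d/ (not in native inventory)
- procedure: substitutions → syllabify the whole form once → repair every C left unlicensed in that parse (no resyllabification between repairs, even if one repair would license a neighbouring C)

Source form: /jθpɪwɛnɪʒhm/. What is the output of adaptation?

dəðpɪwɛnɪʒəhəmə

Substitution: /j/ → /d/, /θ/ → /ð/, giving /dðpɪwɛnɪʒhm/.
The consonants /d/, /ʒ/, /h/, /m/ cannot be parsed into a legal (C)(C)V syllable (no codas are permitted; onsets may contain at most 2 consonants).
Inserting the epenthetic vowel yields /d/ → /də/, /ʒ/ → /ʒə/, /h/ → /hə/, /m/ → /mə/.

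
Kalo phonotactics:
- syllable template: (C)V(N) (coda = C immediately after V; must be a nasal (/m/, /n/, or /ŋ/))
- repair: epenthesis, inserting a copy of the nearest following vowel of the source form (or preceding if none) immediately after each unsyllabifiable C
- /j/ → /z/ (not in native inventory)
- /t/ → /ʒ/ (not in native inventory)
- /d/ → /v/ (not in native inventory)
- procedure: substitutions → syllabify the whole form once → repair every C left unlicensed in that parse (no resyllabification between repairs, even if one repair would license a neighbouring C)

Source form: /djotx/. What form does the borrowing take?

Substitution: /d/ → /v/, /j/ → /z/, /t/ → /ʒ/, giving /vzoʒx/.
Under (C)V(N), the unsyllabifiable consonants are /v/, /ʒ/, /x/ (only a nasal (/m/, /n/, or /ŋ/) is licensed in coda position; onsets are limited to one consonant).
Epenthesis after each stranded consonant: /v/ → /vo/, /ʒ/ → /ʒo/, /x/ → /xo/.

vozoʒoxo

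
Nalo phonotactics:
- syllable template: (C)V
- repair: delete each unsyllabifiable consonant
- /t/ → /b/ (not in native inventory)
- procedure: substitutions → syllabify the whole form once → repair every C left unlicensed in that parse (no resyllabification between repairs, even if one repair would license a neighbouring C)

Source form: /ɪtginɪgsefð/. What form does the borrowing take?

ɪginɪse

Substitution: /t/ → /b/, giving /ɪbginɪgsefð/.
Under (C)V, the unsyllabifiable consonants are /b/, /g/, /f/, /ð/ (no codas are permitted; onsets are limited to one consonant).
Deleting the stranded consonants removes /b/, /g/, /f/, /ð/.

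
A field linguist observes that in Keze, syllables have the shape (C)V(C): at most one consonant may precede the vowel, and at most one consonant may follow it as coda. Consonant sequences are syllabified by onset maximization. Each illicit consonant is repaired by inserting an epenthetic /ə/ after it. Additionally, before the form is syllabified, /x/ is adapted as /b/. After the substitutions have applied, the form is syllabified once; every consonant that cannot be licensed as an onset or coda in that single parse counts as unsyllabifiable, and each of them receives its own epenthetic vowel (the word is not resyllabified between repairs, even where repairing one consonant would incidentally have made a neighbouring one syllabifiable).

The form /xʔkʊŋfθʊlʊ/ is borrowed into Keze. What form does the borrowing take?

Substitution: /x/ → /b/, giving /bʔkʊŋfθʊlʊ/.
Syllabifying with onset maximization leaves /b/, /ʔ/, /f/ stranded (at most one coda consonant is licensed; onsets are limited to one consonant).
Epenthesis after each stranded consonant: /b/ → /bə/, /ʔ/ → /ʔə/, /f/ → /fə/.

bəʔəkʊŋfəθʊlʊ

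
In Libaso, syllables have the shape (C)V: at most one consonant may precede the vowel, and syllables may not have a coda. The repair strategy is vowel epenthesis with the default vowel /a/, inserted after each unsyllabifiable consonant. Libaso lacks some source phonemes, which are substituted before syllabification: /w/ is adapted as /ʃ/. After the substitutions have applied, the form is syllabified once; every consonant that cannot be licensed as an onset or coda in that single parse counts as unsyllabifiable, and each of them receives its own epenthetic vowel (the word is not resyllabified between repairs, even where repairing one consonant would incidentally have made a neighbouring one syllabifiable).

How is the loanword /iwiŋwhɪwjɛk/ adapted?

iʃiŋaʃahɪʃajɛka

Substitution: /w/ → /ʃ/, giving /iʃiŋʃhɪʃjɛk/.
Under (C)V, the unsyllabifiable consonants are /ŋ/, /ʃ/, /ʃ/, /k/ (no codas are permitted; onsets are limited to one consonant).
Each unlicensed consonant becomes the onset of a new syllable: /ŋ/ → /ŋa/, /ʃ/ → /ʃa/, /ʃ/ → /ʃa/, /k/ → /ka/.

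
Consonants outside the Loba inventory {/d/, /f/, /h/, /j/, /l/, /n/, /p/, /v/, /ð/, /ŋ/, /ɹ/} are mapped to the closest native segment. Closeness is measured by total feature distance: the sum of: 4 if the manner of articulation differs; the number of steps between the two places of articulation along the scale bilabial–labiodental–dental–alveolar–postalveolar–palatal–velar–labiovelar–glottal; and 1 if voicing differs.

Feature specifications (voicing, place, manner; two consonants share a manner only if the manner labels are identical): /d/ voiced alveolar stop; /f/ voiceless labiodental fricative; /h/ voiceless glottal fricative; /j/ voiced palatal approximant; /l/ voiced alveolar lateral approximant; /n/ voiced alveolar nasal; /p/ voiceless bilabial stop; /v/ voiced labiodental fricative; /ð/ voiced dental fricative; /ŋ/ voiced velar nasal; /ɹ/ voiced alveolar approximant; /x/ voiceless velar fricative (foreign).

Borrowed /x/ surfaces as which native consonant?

/h/ is closest: same manner (fricative), place distance 2 (velar→glottal), same voicing; total 2. Next closest is /f/ at distance 5.

h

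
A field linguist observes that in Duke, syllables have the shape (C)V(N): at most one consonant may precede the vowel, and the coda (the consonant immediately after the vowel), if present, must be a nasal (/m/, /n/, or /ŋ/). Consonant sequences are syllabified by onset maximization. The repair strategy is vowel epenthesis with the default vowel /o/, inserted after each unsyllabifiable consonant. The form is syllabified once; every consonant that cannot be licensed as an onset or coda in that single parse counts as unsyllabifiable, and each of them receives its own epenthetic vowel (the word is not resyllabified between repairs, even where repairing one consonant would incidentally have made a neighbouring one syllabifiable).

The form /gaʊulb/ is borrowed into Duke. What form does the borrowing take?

The consonants /l/, /b/ cannot be parsed into a legal (C)V(N) syllable (only a nasal (/m/, /n/, or /ŋ/) is licensed in coda position; onsets are limited to one consonant).
Epenthesis after each stranded consonant: /l/ → /lo/, /b/ → /bo/.

gaʊulobo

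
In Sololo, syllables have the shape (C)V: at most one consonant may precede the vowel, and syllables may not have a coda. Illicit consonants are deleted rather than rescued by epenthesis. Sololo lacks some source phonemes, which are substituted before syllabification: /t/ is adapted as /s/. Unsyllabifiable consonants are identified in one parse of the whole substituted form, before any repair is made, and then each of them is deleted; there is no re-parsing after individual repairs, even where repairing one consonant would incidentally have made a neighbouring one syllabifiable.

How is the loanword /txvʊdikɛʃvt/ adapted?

vʊdikɛ

Substitution: /t/ → /s/, giving /sxvʊdikɛʃvs/.
Under (C)V, the unsyllabifiable consonants are /s/, /x/, /ʃ/, /v/, /s/ (no codas are permitted; onsets are limited to one consonant).
Deleting the stranded consonants removes /s/, /x/, /ʃ/, /v/, /s/.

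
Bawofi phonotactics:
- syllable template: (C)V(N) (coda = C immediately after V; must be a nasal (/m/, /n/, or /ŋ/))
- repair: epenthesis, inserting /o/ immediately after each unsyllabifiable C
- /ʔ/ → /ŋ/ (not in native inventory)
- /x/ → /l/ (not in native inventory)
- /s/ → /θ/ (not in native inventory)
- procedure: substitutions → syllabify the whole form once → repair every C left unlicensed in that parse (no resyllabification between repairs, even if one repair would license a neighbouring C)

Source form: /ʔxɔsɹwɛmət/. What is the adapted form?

Substitution: /ʔ/ → /ŋ/, /x/ → /l/, /s/ → /θ/, giving /ŋlɔθɹwɛmət/.
The consonants /ŋ/, /θ/, /ɹ/, /t/ cannot be parsed into a legal (C)V(N) syllable (only a nasal (/m/, /n/, or /ŋ/) is licensed in coda position; onsets are limited to one consonant).
Inserting the epenthetic vowel yields /ŋ/ → /ŋo/, /θ/ → /θo/, /ɹ/ → /ɹo/, /t/ → /to/.

ŋolɔθoɹowɛməto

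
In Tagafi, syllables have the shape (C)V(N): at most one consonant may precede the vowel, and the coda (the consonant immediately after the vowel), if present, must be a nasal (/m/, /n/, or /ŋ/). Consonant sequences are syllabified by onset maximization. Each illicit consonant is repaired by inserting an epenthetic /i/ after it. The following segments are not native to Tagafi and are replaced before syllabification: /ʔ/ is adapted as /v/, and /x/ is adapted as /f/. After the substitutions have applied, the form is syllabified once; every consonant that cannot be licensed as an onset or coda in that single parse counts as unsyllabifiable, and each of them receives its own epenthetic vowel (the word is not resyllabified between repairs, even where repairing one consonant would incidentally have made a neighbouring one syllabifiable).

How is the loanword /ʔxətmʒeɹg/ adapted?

Substitution: /ʔ/ → /v/, /x/ → /f/, giving /vfətmʒeɹg/.
Syllabifying with onset maximization leaves /v/, /t/, /m/, /ɹ/, /g/ stranded (only a nasal (/m/, /n/, or /ŋ/) is licensed in coda position; onsets are limited to one consonant).
Each unlicensed consonant becomes the onset of a new syllable: /v/ → /vi/, /t/ → /ti/, /m/ → /mi/, /ɹ/ → /ɹi/, /g/ → /gi/.

vifətimiʒeɹigi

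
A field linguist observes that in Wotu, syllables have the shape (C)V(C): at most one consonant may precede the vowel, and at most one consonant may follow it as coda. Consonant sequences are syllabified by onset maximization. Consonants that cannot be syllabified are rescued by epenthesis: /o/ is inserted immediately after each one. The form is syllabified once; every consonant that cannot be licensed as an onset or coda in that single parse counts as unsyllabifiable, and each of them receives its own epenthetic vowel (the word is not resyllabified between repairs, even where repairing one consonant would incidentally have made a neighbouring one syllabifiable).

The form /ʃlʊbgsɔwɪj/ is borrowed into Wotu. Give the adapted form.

ʃolʊbgosɔwɪj

The consonants /ʃ/, /g/ cannot be parsed into a legal (C)V(C) syllable (at most one coda consonant is licensed; onsets are limited to one consonant).
Each unlicensed consonant becomes the onset of a new syllable: /ʃ/ → /ʃo/, /g/ → /go/.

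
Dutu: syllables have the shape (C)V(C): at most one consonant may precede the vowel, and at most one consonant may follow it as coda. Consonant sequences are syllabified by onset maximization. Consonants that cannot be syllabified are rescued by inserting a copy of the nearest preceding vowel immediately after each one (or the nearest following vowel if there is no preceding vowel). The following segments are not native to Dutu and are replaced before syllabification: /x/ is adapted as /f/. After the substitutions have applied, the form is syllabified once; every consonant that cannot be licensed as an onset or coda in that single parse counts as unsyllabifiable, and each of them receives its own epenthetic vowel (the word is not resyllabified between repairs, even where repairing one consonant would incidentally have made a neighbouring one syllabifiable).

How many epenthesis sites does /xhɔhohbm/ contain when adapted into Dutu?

After substitution the input is /fhɔhohbm/.
The unsyllabifiable consonants are /f/, /b/, /m/; each receives one epenthetic vowel.

3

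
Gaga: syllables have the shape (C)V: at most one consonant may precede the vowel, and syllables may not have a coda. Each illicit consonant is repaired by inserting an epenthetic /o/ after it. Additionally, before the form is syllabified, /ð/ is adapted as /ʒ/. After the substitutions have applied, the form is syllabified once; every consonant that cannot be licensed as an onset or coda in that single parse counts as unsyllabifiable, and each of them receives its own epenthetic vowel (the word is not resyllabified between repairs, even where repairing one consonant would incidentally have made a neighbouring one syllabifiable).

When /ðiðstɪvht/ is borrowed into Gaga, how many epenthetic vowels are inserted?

5

After substitution the input is /ʒiʒstɪvht/.
The unsyllabifiable consonants are /ʒ/, /s/, /v/, /h/, /t/; each receives one epenthetic vowel.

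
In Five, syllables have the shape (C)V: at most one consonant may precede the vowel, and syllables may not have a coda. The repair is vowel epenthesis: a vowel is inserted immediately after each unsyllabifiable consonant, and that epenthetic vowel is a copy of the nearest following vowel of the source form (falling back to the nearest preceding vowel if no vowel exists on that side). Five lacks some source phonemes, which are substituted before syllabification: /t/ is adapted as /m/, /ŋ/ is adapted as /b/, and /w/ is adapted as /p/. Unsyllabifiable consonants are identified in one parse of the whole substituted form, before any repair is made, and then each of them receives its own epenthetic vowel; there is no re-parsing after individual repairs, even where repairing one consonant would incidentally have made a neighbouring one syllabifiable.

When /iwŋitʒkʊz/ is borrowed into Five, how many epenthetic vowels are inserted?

4

After substitution the input is /ipbimʒkʊz/.
The unsyllabifiable consonants are /p/, /m/, /ʒ/, /z/; each receives one epenthetic vowel.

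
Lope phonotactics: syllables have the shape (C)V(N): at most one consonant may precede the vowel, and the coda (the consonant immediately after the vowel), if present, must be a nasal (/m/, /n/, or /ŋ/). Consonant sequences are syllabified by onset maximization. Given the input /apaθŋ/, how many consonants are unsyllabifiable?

The consonants /θ/, /ŋ/ cannot be parsed into a legal (C)V(N) syllable (only a nasal (/m/, /n/, or /ŋ/) is licensed in coda position; onsets are limited to one consonant).

2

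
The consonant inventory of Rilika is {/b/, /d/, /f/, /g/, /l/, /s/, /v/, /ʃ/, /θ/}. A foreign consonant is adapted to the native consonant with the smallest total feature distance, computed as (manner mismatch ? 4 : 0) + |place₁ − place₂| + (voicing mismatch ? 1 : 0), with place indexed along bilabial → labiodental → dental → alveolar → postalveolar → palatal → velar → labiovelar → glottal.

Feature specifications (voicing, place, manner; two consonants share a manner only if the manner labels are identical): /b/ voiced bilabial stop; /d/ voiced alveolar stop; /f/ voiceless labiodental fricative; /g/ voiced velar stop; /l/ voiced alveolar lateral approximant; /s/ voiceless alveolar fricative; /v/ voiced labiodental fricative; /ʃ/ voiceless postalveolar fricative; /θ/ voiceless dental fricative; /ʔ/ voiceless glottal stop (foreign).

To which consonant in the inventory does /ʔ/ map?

/g/ is closest: same manner (stop), place distance 2 (glottal→velar), voicing differs (+1); total 3. Next closest is /d/ at distance 6.

g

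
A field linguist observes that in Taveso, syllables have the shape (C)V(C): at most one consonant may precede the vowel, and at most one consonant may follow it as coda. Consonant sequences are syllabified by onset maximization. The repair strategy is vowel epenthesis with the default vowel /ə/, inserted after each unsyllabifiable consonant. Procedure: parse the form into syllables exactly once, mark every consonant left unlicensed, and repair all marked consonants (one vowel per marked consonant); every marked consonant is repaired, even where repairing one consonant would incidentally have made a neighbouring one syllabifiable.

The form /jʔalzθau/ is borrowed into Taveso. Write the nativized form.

jəʔalzəθau

Under (C)V(C), the unsyllabifiable consonants are /j/, /z/ (at most one coda consonant is licensed; onsets are limited to one consonant).
Epenthesis after each stranded consonant: /j/ → /jə/, /z/ → /zə/.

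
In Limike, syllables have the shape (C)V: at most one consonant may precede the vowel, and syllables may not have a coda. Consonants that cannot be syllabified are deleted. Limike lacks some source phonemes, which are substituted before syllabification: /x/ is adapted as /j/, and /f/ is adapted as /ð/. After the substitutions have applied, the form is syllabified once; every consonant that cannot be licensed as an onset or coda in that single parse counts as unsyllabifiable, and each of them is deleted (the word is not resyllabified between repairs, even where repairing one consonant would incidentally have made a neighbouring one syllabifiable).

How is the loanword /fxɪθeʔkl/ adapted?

Substitution: /f/ → /ð/, /x/ → /j/, giving /ðjɪθeʔkl/.
Syllabifying with onset maximization leaves /ð/, /ʔ/, /k/, /l/ stranded (no codas are permitted; onsets are limited to one consonant).
Deletion applies to /ð/, /ʔ/, /k/, /l/.

jɪθe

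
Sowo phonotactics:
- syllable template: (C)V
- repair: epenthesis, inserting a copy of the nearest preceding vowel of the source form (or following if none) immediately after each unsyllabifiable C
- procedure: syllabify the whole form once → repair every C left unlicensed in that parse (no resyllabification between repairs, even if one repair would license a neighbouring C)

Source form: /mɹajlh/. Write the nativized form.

maɹajalaha

Syllabifying with onset maximization leaves /m/, /j/, /l/, /h/ stranded (no codas are permitted; onsets are limited to one consonant).
Each unlicensed consonant becomes the onset of a new syllable: /m/ → /ma/, /j/ → /ja/, /l/ → /la/, /h/ → /ha/.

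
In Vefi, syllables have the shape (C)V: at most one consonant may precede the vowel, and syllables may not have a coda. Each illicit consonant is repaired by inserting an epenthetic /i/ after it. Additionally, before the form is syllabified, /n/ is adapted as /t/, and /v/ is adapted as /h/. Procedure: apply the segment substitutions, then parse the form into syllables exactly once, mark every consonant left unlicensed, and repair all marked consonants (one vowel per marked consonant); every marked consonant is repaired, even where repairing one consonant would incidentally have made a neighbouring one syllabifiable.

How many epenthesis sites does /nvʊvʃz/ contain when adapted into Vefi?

After substitution the input is /thʊhʃz/.
The unsyllabifiable consonants are /t/, /h/, /ʃ/, /z/; each receives one epenthetic vowel.

4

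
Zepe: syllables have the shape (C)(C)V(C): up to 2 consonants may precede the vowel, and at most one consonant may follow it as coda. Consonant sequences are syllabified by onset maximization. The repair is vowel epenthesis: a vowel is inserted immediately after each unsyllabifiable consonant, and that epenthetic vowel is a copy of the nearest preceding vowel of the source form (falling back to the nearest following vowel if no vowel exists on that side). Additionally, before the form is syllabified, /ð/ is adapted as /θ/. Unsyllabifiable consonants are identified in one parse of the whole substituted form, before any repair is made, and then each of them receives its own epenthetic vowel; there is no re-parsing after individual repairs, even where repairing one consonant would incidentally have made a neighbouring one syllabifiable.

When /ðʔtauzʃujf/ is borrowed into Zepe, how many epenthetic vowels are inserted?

After substitution the input is /θʔtauzʃujf/.
The unsyllabifiable consonants are /θ/, /f/; each receives one epenthetic vowel.

2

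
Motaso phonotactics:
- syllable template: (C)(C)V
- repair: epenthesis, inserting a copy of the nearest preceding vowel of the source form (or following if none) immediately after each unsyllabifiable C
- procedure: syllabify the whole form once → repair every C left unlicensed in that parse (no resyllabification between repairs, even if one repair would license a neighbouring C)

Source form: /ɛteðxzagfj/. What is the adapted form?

Under (C)(C)V, the unsyllabifiable consonants are /ð/, /g/, /f/, /j/ (no codas are permitted; onsets may contain at most 2 consonants).
Each unlicensed consonant becomes the onset of a new syllable: /ð/ → /ðe/, /g/ → /ga/, /f/ → /fa/, /j/ → /ja/.

ɛteðexzagafaja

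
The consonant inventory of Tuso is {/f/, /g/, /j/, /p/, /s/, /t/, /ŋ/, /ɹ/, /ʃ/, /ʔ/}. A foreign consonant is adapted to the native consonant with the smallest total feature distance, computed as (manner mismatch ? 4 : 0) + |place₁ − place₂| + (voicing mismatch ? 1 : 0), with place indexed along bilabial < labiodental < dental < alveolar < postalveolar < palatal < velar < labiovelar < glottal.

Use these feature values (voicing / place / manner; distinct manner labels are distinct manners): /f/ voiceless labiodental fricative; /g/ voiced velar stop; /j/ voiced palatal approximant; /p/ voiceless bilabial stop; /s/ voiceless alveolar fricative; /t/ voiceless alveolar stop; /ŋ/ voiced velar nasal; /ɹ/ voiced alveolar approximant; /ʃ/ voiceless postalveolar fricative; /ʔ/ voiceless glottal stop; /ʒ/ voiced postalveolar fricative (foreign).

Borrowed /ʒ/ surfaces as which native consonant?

/ʃ/ is closest: same manner (fricative), place distance 0 (postalveolar→postalveolar), voicing differs (+1); total 1. Next closest is /s/ at distance 2.

ʃ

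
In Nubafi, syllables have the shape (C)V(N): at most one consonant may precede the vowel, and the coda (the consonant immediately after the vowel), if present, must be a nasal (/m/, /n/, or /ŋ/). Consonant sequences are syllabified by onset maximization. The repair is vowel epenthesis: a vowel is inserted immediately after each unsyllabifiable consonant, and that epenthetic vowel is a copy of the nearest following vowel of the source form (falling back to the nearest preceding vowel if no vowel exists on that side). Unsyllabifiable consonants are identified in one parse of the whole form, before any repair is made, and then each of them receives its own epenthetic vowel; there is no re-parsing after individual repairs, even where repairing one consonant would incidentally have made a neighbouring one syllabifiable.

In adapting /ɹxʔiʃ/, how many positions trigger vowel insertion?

The unsyllabifiable consonants are /ɹ/, /x/, /ʃ/; each receives one epenthetic vowel.

3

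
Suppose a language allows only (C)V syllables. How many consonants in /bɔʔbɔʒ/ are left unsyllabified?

2

Under (C)V, the unsyllabifiable consonants are /ʔ/, /ʒ/ (no codas are permitted; onsets are limited to one consonant).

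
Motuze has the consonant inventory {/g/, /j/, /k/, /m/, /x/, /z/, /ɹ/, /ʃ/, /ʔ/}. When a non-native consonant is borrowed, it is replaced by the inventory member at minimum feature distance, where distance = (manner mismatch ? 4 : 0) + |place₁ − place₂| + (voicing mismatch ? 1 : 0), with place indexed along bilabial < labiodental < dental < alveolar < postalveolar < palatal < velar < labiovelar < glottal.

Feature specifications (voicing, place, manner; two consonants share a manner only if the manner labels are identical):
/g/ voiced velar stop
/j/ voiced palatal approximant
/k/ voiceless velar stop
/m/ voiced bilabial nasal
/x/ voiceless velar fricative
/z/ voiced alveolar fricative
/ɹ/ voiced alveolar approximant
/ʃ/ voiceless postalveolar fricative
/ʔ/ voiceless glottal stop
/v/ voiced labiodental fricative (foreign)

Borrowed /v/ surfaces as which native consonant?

/z/ is closest: same manner (fricative), place distance 2 (labiodental→alveolar), same voicing; total 2. Next closest is /ʃ/ at distance 4.

z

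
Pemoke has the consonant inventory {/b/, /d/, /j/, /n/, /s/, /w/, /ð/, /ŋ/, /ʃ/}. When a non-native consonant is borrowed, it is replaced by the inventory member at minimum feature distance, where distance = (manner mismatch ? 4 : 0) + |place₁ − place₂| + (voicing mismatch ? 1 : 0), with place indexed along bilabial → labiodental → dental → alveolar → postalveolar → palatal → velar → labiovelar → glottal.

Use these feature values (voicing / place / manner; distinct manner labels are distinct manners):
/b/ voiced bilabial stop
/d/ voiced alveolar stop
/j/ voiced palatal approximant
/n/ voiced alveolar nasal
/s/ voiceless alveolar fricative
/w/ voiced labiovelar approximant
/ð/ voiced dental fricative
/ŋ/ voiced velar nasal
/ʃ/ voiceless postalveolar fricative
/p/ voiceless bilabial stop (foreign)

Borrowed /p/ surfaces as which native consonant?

/b/ is closest: same manner (stop), place distance 0 (bilabial→bilabial), voicing differs (+1); total 1. Next closest is /d/ at distance 4.

b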